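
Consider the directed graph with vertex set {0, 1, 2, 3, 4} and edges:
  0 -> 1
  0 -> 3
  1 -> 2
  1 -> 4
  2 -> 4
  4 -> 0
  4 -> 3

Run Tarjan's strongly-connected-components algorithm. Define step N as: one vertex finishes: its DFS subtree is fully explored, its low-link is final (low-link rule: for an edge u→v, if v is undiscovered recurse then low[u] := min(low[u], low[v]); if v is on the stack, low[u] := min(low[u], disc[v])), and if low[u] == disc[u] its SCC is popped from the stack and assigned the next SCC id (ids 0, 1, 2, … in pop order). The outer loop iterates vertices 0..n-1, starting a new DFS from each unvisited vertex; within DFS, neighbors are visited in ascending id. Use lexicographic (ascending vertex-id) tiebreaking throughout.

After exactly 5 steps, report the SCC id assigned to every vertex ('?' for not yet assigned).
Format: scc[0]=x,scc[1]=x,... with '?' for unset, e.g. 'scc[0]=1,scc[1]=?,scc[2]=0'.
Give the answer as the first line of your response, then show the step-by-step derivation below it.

scc[0]=1,scc[1]=1,scc[2]=1,scc[3]=0,scc[4]=1

step 1: low=(low[0]=0,low[1]=1,low[2]=2,low[3]=4,low[4]=0); scc=(scc[0]=?,scc[1]=?,scc[2]=?,scc[3]=0,scc[4]=?)
step 2: low=(low[0]=0,low[1]=1,low[2]=2,low[3]=4,low[4]=0); scc=(scc[0]=?,scc[1]=?,scc[2]=?,scc[3]=0,scc[4]=?)
step 3: low=(low[0]=0,low[1]=1,low[2]=0,low[3]=4,low[4]=0); scc=(scc[0]=?,scc[1]=?,scc[2]=?,scc[3]=0,scc[4]=?)
step 4: low=(low[0]=0,low[1]=0,low[2]=0,low[3]=4,low[4]=0); scc=(scc[0]=?,scc[1]=?,scc[2]=?,scc[3]=0,scc[4]=?)
step 5: low=(low[0]=0,low[1]=0,low[2]=0,low[3]=4,low[4]=0); scc=(scc[0]=1,scc[1]=1,scc[2]=1,scc[3]=0,scc[4]=1)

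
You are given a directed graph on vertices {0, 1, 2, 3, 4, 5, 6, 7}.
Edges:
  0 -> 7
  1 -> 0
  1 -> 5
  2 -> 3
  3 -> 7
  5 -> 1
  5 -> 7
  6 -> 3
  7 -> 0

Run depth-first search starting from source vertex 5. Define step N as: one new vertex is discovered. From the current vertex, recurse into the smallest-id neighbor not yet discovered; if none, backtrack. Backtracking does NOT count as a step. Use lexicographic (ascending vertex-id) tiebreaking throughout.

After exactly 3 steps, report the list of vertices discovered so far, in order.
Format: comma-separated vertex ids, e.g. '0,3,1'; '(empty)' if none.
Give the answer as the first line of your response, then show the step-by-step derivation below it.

5,1,0

step 1: discover 5; path=5; order=5
step 2: discover 1; path=5>1; order=5,1
step 3: discover 0; path=5>1>0; order=5,1,0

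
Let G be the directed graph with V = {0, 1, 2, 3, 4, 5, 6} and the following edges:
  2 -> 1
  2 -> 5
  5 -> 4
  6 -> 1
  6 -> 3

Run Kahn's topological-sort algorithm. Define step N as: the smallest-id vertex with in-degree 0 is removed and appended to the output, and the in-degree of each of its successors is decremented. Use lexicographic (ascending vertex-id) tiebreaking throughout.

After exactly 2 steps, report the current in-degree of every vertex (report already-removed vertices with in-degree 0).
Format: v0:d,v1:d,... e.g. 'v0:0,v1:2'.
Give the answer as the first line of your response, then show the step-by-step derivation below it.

v0:0,v1:1,v2:0,v3:1,v4:1,v5:0,v6:0

step 1: output 0; order=[0]; indeg=(0,2,0,1,1,1,0)
step 2: output 2; order=[0,2]; indeg=(0,1,0,1,1,0,0)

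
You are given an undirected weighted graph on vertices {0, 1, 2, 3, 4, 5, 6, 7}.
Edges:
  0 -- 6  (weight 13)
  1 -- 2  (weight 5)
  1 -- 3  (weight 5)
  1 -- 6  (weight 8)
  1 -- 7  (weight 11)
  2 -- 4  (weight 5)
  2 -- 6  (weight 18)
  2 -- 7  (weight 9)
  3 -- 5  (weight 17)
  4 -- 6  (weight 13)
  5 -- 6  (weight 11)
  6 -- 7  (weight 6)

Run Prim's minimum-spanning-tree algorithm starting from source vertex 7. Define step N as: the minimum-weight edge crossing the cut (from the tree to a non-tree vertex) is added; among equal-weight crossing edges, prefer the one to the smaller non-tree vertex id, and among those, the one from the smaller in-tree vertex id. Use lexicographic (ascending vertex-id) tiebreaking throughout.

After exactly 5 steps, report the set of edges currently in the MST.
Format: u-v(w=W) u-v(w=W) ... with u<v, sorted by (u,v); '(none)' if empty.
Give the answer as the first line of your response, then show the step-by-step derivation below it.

1-2(w=5) 1-3(w=5) 1-6(w=8) 2-4(w=5) 6-7(w=6)

step 1: add edge 6-7 (w=6); MST = {6-7(w=6)}
step 2: add edge 1-6 (w=8); MST = {1-6(w=8) 6-7(w=6)}
step 3: add edge 1-2 (w=5); MST = {1-2(w=5) 1-6(w=8) 6-7(w=6)}
step 4: add edge 1-3 (w=5); MST = {1-2(w=5) 1-3(w=5) 1-6(w=8) 6-7(w=6)}
step 5: add edge 2-4 (w=5); MST = {1-2(w=5) 1-3(w=5) 1-6(w=8) 2-4(w=5) 6-7(w=6)}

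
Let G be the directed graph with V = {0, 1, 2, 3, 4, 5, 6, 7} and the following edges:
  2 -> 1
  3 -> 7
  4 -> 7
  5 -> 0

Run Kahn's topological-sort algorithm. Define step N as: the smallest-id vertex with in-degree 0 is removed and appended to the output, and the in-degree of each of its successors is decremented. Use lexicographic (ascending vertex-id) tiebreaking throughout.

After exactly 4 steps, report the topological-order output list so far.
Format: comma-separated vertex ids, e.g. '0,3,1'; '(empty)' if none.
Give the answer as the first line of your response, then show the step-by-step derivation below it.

2,1,3,4

step 1: output 2; order=[2]; indeg=(1,0,0,0,0,0,0,2)
step 2: output 1; order=[2,1]; indeg=(1,0,0,0,0,0,0,2)
step 3: output 3; order=[2,1,3]; indeg=(1,0,0,0,0,0,0,1)
step 4: output 4; order=[2,1,3,4]; indeg=(1,0,0,0,0,0,0,0)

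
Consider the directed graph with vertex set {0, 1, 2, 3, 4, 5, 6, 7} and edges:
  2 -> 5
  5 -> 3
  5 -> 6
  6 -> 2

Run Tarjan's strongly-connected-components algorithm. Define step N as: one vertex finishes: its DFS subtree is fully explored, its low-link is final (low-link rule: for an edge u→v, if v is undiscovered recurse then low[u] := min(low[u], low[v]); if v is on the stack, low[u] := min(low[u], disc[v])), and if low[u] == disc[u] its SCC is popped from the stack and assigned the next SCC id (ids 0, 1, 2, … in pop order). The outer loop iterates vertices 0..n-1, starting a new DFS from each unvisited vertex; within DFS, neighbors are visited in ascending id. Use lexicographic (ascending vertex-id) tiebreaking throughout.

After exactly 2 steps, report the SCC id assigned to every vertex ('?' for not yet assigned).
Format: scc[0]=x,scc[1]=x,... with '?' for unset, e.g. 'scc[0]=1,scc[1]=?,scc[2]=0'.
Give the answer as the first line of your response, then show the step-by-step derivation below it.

scc[0]=0,scc[1]=1,scc[2]=?,scc[3]=?,scc[4]=?,scc[5]=?,scc[6]=?,scc[7]=?

step 1: low=(low[0]=0,low[1]=?,low[2]=?,low[3]=?,low[4]=?,low[5]=?,low[6]=?,low[7]=?); scc=(scc[0]=0,scc[1]=?,scc[2]=?,scc[3]=?,scc[4]=?,scc[5]=?,scc[6]=?,scc[7]=?)
step 2: low=(low[0]=0,low[1]=1,low[2]=?,low[3]=?,low[4]=?,low[5]=?,low[6]=?,low[7]=?); scc=(scc[0]=0,scc[1]=1,scc[2]=?,scc[3]=?,scc[4]=?,scc[5]=?,scc[6]=?,scc[7]=?)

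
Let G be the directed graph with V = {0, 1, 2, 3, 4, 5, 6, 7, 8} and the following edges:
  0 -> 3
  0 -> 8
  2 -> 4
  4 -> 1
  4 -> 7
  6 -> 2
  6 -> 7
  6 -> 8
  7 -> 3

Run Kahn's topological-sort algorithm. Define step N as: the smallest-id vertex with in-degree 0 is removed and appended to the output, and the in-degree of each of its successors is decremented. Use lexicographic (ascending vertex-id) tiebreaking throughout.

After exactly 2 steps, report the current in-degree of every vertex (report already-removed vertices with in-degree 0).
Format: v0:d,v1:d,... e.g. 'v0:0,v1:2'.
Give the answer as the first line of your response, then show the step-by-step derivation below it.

v0:0,v1:1,v2:1,v3:1,v4:1,v5:0,v6:0,v7:2,v8:1

step 1: output 0; order=[0]; indeg=(0,1,1,1,1,0,0,2,1)
step 2: output 5; order=[0,5]; indeg=(0,1,1,1,1,0,0,2,1)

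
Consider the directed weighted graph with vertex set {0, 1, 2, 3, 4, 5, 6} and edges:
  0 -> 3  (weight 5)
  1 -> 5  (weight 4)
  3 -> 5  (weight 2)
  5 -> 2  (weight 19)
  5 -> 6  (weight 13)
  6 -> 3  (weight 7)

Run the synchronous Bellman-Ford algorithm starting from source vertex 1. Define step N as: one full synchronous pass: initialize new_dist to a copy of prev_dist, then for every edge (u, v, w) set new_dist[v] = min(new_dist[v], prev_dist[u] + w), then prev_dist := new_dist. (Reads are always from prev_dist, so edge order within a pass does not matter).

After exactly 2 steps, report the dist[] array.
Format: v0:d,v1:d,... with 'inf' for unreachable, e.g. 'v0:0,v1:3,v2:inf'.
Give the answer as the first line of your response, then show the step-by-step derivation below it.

v0:inf,v1:0,v2:23,v3:inf,v4:inf,v5:4,v6:17

step 1: dist = v0:inf,v1:0,v2:inf,v3:inf,v4:inf,v5:4,v6:inf
step 2: dist = v0:inf,v1:0,v2:23,v3:inf,v4:inf,v5:4,v6:17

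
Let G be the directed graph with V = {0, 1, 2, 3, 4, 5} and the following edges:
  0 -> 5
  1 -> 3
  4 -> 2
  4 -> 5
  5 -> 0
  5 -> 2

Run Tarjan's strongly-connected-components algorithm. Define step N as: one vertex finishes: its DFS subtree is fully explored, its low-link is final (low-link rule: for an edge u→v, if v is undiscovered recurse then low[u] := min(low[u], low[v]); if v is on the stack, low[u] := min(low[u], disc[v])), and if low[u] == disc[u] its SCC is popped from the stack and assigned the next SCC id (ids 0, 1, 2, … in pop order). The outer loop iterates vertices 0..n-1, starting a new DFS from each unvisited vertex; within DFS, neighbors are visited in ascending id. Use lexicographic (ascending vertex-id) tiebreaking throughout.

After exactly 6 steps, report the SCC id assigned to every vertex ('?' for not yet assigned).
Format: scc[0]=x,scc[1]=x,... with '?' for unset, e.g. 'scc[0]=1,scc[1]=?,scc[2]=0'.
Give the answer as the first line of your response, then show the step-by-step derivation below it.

scc[0]=1,scc[1]=3,scc[2]=0,scc[3]=2,scc[4]=4,scc[5]=1

step 1: low=(low[0]=0,low[1]=?,low[2]=2,low[3]=?,low[4]=?,low[5]=0); scc=(scc[0]=?,scc[1]=?,scc[2]=0,scc[3]=?,scc[4]=?,scc[5]=?)
step 2: low=(low[0]=0,low[1]=?,low[2]=2,low[3]=?,low[4]=?,low[5]=0); scc=(scc[0]=?,scc[1]=?,scc[2]=0,scc[3]=?,scc[4]=?,scc[5]=?)
step 3: low=(low[0]=0,low[1]=?,low[2]=2,low[3]=?,low[4]=?,low[5]=0); scc=(scc[0]=1,scc[1]=?,scc[2]=0,scc[3]=?,scc[4]=?,scc[5]=1)
step 4: low=(low[0]=0,low[1]=3,low[2]=2,low[3]=4,low[4]=?,low[5]=0); scc=(scc[0]=1,scc[1]=?,scc[2]=0,scc[3]=2,scc[4]=?,scc[5]=1)
step 5: low=(low[0]=0,low[1]=3,low[2]=2,low[3]=4,low[4]=?,low[5]=0); scc=(scc[0]=1,scc[1]=3,scc[2]=0,scc[3]=2,scc[4]=?,scc[5]=1)
step 6: low=(low[0]=0,low[1]=3,low[2]=2,low[3]=4,low[4]=5,low[5]=0); scc=(scc[0]=1,scc[1]=3,scc[2]=0,scc[3]=2,scc[4]=4,scc[5]=1)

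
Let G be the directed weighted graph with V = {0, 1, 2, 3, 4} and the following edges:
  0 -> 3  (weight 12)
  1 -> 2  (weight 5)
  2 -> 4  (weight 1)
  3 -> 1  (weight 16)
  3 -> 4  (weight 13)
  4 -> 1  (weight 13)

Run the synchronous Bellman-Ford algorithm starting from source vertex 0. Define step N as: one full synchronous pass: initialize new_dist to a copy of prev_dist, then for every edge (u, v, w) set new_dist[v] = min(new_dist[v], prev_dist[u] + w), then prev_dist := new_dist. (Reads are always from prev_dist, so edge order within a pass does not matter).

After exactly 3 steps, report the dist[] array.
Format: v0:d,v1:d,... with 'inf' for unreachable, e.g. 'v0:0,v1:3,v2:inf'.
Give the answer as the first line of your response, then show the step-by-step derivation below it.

v0:0,v1:28,v2:33,v3:12,v4:25

step 1: dist = v0:0,v1:inf,v2:inf,v3:12,v4:inf
step 2: dist = v0:0,v1:28,v2:inf,v3:12,v4:25
step 3: dist = v0:0,v1:28,v2:33,v3:12,v4:25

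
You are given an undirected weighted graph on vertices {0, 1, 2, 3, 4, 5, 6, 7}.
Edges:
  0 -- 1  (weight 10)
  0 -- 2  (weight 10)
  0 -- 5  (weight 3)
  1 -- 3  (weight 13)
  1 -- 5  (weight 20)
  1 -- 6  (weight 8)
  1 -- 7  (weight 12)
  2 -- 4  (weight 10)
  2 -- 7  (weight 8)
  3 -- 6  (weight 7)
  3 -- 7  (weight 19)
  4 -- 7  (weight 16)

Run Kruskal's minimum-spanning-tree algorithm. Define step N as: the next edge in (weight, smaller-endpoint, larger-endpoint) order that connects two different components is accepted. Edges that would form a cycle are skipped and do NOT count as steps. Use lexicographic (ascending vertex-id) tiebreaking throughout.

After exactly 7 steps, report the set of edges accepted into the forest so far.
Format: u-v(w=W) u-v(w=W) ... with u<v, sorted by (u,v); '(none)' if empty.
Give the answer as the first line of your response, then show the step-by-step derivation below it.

0-1(w=10) 0-2(w=10) 0-5(w=3) 1-6(w=8) 2-4(w=10) 2-7(w=8) 3-6(w=7)

step 1: add edge 0-5 (w=3); MST = {0-5(w=3)}
step 2: add edge 3-6 (w=7); MST = {0-5(w=3) 3-6(w=7)}
step 3: add edge 1-6 (w=8); MST = {0-5(w=3) 1-6(w=8) 3-6(w=7)}
step 4: add edge 2-7 (w=8); MST = {0-5(w=3) 1-6(w=8) 2-7(w=8) 3-6(w=7)}
step 5: add edge 0-1 (w=10); MST = {0-1(w=10) 0-5(w=3) 1-6(w=8) 2-7(w=8) 3-6(w=7)}
step 6: add edge 0-2 (w=10); MST = {0-1(w=10) 0-2(w=10) 0-5(w=3) 1-6(w=8) 2-7(w=8) 3-6(w=7)}
step 7: add edge 2-4 (w=10); MST = {0-1(w=10) 0-2(w=10) 0-5(w=3) 1-6(w=8) 2-4(w=10) 2-7(w=8) 3-6(w=7)}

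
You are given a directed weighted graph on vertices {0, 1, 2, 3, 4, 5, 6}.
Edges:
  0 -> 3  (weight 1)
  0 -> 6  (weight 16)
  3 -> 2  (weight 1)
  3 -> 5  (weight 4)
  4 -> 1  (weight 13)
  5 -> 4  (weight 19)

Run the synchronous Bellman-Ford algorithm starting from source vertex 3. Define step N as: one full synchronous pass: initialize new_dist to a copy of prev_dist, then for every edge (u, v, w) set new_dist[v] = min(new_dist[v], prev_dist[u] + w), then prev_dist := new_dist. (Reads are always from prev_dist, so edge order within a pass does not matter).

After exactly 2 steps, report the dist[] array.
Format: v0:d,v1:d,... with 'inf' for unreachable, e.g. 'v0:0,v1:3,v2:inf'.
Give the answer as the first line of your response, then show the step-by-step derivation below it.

v0:inf,v1:inf,v2:1,v3:0,v4:23,v5:4,v6:inf

step 1: dist = v0:inf,v1:inf,v2:1,v3:0,v4:inf,v5:4,v6:inf
step 2: dist = v0:inf,v1:inf,v2:1,v3:0,v4:23,v5:4,v6:inf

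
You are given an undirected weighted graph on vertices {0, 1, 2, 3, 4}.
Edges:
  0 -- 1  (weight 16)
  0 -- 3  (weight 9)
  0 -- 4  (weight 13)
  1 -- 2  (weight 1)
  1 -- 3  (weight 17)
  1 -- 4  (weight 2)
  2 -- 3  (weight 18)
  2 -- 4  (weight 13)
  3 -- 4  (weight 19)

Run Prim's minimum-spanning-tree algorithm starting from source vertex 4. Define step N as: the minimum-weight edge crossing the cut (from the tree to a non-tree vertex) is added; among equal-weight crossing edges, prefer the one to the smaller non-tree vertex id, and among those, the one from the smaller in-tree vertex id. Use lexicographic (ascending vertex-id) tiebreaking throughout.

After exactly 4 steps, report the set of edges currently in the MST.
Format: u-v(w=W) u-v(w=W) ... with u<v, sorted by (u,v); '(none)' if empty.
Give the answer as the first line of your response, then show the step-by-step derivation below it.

0-3(w=9) 0-4(w=13) 1-2(w=1) 1-4(w=2)

step 1: add edge 1-4 (w=2); MST = {1-4(w=2)}
step 2: add edge 1-2 (w=1); MST = {1-2(w=1) 1-4(w=2)}
step 3: add edge 0-4 (w=13); MST = {0-4(w=13) 1-2(w=1) 1-4(w=2)}
step 4: add edge 0-3 (w=9); MST = {0-3(w=9) 0-4(w=13) 1-2(w=1) 1-4(w=2)}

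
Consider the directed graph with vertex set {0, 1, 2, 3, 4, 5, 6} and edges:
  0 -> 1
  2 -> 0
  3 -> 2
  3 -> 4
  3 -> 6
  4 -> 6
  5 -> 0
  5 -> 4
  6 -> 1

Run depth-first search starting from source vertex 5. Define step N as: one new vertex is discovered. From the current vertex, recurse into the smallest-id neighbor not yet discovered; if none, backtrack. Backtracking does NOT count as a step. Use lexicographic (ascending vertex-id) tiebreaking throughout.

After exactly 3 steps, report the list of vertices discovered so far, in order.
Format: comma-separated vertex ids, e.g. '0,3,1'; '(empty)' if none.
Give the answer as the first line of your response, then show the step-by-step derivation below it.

5,0,1

step 1: discover 5; path=5; order=5
step 2: discover 0; path=5>0; order=5,0
step 3: discover 1; path=5>0>1; order=5,0,1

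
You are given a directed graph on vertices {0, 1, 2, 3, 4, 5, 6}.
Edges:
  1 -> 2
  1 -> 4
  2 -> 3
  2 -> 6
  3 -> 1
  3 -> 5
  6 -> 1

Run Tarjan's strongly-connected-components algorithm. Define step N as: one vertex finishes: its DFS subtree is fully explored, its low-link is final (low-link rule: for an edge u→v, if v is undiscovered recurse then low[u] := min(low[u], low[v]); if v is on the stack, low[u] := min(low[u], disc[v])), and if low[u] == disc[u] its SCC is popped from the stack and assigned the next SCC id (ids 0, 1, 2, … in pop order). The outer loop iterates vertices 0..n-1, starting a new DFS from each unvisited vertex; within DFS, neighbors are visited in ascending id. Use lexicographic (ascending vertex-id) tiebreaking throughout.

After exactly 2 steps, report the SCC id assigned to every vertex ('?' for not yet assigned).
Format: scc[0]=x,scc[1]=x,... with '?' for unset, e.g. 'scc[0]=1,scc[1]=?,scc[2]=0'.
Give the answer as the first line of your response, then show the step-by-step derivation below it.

scc[0]=0,scc[1]=?,scc[2]=?,scc[3]=?,scc[4]=?,scc[5]=1,scc[6]=?

step 1: low=(low[0]=0,low[1]=?,low[2]=?,low[3]=?,low[4]=?,low[5]=?,low[6]=?); scc=(scc[0]=0,scc[1]=?,scc[2]=?,scc[3]=?,scc[4]=?,scc[5]=?,scc[6]=?)
step 2: low=(low[0]=0,low[1]=1,low[2]=2,low[3]=1,low[4]=?,low[5]=4,low[6]=?); scc=(scc[0]=0,scc[1]=?,scc[2]=?,scc[3]=?,scc[4]=?,scc[5]=1,scc[6]=?)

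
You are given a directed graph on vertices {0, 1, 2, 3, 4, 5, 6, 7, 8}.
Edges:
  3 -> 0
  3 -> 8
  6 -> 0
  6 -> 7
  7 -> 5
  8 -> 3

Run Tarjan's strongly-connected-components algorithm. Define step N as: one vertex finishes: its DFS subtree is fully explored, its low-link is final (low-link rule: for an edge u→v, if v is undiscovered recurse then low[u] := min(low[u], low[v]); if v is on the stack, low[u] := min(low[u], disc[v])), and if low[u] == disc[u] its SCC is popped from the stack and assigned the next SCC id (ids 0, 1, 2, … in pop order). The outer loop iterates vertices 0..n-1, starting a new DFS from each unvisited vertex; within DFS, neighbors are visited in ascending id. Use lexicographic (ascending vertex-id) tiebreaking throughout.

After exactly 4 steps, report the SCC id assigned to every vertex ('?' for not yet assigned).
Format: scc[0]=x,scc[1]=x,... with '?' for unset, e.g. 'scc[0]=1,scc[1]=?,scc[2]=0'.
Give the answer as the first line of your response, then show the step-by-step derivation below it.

scc[0]=0,scc[1]=1,scc[2]=2,scc[3]=?,scc[4]=?,scc[5]=?,scc[6]=?,scc[7]=?,scc[8]=?

step 1: low=(low[0]=0,low[1]=?,low[2]=?,low[3]=?,low[4]=?,low[5]=?,low[6]=?,low[7]=?,low[8]=?); scc=(scc[0]=0,scc[1]=?,scc[2]=?,scc[3]=?,scc[4]=?,scc[5]=?,scc[6]=?,scc[7]=?,scc[8]=?)
step 2: low=(low[0]=0,low[1]=1,low[2]=?,low[3]=?,low[4]=?,low[5]=?,low[6]=?,low[7]=?,low[8]=?); scc=(scc[0]=0,scc[1]=1,scc[2]=?,scc[3]=?,scc[4]=?,scc[5]=?,scc[6]=?,scc[7]=?,scc[8]=?)
step 3: low=(low[0]=0,low[1]=1,low[2]=2,low[3]=?,low[4]=?,low[5]=?,low[6]=?,low[7]=?,low[8]=?); scc=(scc[0]=0,scc[1]=1,scc[2]=2,scc[3]=?,scc[4]=?,scc[5]=?,scc[6]=?,scc[7]=?,scc[8]=?)
step 4: low=(low[0]=0,low[1]=1,low[2]=2,low[3]=3,low[4]=?,low[5]=?,low[6]=?,low[7]=?,low[8]=3); scc=(scc[0]=0,scc[1]=1,scc[2]=2,scc[3]=?,scc[4]=?,scc[5]=?,scc[6]=?,scc[7]=?,scc[8]=?)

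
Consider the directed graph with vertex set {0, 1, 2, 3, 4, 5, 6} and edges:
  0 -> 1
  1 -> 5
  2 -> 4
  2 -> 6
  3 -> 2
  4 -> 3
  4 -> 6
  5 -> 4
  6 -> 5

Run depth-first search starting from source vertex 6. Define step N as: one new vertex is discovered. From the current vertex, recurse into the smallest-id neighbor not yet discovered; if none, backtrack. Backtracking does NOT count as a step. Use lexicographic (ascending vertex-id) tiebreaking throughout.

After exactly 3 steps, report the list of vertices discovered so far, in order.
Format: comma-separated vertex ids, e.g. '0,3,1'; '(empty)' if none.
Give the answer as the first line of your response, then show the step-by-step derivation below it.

6,5,4

step 1: discover 6; path=6; order=6
step 2: discover 5; path=6>5; order=6,5
step 3: discover 4; path=6>5>4; order=6,5,4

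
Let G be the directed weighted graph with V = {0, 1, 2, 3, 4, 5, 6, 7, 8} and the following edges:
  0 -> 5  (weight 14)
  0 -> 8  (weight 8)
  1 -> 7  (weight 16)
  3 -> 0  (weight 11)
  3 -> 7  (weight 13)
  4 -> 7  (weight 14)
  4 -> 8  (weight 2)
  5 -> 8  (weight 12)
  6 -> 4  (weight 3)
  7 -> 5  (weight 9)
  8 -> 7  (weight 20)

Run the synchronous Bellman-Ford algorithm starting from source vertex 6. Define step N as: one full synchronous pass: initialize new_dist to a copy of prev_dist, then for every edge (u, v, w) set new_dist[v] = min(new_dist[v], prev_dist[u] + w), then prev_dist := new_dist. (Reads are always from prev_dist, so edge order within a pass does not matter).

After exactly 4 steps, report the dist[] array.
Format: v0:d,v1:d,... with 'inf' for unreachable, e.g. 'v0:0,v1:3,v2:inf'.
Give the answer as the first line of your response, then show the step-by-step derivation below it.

v0:inf,v1:inf,v2:inf,v3:inf,v4:3,v5:26,v6:0,v7:17,v8:5

step 1: dist = v0:inf,v1:inf,v2:inf,v3:inf,v4:3,v5:inf,v6:0,v7:inf,v8:inf
step 2: dist = v0:inf,v1:inf,v2:inf,v3:inf,v4:3,v5:inf,v6:0,v7:17,v8:5
step 3: dist = v0:inf,v1:inf,v2:inf,v3:inf,v4:3,v5:26,v6:0,v7:17,v8:5
step 4: dist = v0:inf,v1:inf,v2:inf,v3:inf,v4:3,v5:26,v6:0,v7:17,v8:5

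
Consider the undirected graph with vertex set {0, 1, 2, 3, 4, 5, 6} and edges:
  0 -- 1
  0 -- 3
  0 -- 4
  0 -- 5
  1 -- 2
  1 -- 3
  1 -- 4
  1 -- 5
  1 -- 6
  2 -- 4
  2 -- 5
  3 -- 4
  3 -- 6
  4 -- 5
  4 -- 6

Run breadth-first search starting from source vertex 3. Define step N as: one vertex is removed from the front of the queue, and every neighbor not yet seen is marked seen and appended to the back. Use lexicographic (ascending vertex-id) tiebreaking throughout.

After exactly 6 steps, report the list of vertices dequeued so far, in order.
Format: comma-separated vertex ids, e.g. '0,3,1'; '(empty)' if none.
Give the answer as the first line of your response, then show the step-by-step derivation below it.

3,0,1,4,6,5

step 1: dequeue 3; queue=[0,1,4,6]; order=3
step 2: dequeue 0; queue=[1,4,6,5]; order=3,0
step 3: dequeue 1; queue=[4,6,5,2]; order=3,0,1
step 4: dequeue 4; queue=[6,5,2]; order=3,0,1,4
step 5: dequeue 6; queue=[5,2]; order=3,0,1,4,6
step 6: dequeue 5; queue=[2]; order=3,0,1,4,6,5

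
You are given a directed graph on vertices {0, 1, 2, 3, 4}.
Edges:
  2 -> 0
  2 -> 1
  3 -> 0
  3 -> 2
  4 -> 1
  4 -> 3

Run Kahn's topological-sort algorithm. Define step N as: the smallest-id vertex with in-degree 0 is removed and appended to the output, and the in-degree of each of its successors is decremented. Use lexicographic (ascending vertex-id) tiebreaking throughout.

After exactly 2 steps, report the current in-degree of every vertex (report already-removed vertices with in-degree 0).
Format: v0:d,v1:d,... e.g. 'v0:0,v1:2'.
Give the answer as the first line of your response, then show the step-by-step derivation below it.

v0:1,v1:1,v2:0,v3:0,v4:0

step 1: output 4; order=[4]; indeg=(2,1,1,0,0)
step 2: output 3; order=[4,3]; indeg=(1,1,0,0,0)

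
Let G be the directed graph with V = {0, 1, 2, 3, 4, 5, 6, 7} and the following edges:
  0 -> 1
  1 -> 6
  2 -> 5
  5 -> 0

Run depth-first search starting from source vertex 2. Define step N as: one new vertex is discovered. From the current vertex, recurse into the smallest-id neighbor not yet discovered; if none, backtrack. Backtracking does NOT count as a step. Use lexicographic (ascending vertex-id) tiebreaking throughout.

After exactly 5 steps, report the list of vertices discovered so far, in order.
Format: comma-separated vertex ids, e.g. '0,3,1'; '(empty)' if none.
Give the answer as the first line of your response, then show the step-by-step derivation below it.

2,5,0,1,6

step 1: discover 2; path=2; order=2
step 2: discover 5; path=2>5; order=2,5
step 3: discover 0; path=2>5>0; order=2,5,0
step 4: discover 1; path=2>5>0>1; order=2,5,0,1
step 5: discover 6; path=2>5>0>1>6; order=2,5,0,1,6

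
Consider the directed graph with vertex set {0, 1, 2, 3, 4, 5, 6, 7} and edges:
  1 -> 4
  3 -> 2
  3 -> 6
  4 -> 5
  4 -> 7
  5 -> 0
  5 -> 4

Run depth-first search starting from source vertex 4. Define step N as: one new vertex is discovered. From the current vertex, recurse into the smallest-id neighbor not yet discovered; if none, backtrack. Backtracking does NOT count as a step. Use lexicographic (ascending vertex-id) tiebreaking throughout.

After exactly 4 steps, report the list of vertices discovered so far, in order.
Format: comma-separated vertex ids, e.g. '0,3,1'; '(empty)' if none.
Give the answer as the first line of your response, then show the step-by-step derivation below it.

4,5,0,7

step 1: discover 4; path=4; order=4
step 2: discover 5; path=4>5; order=4,5
step 3: discover 0; path=4>5>0; order=4,5,0
step 4: discover 7; path=4>7; order=4,5,0,7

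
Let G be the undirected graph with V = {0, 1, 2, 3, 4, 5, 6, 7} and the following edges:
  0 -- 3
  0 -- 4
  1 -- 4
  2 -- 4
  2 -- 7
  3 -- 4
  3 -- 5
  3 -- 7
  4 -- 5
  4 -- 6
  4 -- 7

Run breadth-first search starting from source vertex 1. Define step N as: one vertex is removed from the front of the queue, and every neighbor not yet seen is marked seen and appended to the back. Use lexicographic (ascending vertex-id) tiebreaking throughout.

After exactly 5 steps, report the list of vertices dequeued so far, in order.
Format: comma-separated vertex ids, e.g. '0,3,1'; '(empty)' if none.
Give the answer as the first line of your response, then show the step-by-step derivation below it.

1,4,0,2,3

step 1: dequeue 1; queue=[4]; order=1
step 2: dequeue 4; queue=[0,2,3,5,6,7]; order=1,4
step 3: dequeue 0; queue=[2,3,5,6,7]; order=1,4,0
step 4: dequeue 2; queue=[3,5,6,7]; order=1,4,0,2
step 5: dequeue 3; queue=[5,6,7]; order=1,4,0,2,3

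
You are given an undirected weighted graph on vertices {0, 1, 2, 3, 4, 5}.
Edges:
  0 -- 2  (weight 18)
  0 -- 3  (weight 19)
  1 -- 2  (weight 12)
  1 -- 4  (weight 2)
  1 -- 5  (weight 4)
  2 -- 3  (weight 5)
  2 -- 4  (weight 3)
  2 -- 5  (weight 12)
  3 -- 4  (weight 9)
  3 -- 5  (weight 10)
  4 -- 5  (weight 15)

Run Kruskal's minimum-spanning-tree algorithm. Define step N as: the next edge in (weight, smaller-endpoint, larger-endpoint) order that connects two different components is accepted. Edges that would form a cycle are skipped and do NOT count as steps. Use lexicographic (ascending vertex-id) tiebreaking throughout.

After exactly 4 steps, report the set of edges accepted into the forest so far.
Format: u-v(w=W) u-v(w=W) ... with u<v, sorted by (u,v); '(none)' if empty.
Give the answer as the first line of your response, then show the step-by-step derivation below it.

1-4(w=2) 1-5(w=4) 2-3(w=5) 2-4(w=3)

step 1: add edge 1-4 (w=2); MST = {1-4(w=2)}
step 2: add edge 2-4 (w=3); MST = {1-4(w=2) 2-4(w=3)}
step 3: add edge 1-5 (w=4); MST = {1-4(w=2) 1-5(w=4) 2-4(w=3)}
step 4: add edge 2-3 (w=5); MST = {1-4(w=2) 1-5(w=4) 2-3(w=5) 2-4(w=3)}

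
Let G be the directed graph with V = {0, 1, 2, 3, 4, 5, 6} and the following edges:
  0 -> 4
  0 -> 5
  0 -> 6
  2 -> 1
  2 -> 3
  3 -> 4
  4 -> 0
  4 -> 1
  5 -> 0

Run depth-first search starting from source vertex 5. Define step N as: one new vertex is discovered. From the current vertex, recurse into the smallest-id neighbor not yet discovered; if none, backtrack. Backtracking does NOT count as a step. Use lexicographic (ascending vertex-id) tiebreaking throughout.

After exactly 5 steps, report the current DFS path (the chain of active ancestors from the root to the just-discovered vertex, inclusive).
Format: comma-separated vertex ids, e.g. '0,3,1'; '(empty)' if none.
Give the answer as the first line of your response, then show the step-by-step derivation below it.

5,0,6

step 1: discover 5; path=5; order=5
step 2: discover 0; path=5>0; order=5,0
step 3: discover 4; path=5>0>4; order=5,0,4
step 4: discover 1; path=5>0>4>1; order=5,0,4,1
step 5: discover 6; path=5>0>6; order=5,0,4,1,6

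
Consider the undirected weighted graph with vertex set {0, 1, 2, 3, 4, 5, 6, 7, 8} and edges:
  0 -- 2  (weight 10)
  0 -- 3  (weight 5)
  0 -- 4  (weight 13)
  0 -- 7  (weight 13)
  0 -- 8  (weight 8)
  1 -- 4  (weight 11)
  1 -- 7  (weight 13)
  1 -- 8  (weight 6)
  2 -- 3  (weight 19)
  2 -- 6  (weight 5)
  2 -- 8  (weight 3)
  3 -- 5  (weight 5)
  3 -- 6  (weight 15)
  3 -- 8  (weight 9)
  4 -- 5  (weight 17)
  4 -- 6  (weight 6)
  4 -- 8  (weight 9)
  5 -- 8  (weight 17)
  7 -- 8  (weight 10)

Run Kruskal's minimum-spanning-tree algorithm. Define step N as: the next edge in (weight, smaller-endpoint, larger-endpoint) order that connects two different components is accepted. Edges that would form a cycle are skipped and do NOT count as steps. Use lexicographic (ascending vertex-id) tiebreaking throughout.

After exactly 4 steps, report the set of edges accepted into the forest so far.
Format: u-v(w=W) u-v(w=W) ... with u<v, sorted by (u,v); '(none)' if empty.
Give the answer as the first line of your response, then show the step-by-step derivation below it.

0-3(w=5) 2-6(w=5) 2-8(w=3) 3-5(w=5)

step 1: add edge 2-8 (w=3); MST = {2-8(w=3)}
step 2: add edge 0-3 (w=5); MST = {0-3(w=5) 2-8(w=3)}
step 3: add edge 2-6 (w=5); MST = {0-3(w=5) 2-6(w=5) 2-8(w=3)}
step 4: add edge 3-5 (w=5); MST = {0-3(w=5) 2-6(w=5) 2-8(w=3) 3-5(w=5)}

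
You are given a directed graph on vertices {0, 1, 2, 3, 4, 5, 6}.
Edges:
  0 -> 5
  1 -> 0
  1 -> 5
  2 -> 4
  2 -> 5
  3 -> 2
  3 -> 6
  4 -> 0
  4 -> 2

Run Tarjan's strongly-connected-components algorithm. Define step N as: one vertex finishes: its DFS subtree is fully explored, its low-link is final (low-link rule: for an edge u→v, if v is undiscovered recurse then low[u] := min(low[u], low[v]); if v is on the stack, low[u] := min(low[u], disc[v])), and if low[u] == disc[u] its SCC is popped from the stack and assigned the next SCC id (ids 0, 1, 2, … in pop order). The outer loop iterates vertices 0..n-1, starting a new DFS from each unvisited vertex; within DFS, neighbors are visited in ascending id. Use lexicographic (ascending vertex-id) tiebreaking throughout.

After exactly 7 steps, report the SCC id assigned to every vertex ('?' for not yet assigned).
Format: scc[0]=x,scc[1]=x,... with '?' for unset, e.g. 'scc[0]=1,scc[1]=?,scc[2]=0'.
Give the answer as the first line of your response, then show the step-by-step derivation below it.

scc[0]=1,scc[1]=2,scc[2]=3,scc[3]=5,scc[4]=3,scc[5]=0,scc[6]=4

step 1: low=(low[0]=0,low[1]=?,low[2]=?,low[3]=?,low[4]=?,low[5]=1,low[6]=?); scc=(scc[0]=?,scc[1]=?,scc[2]=?,scc[3]=?,scc[4]=?,scc[5]=0,scc[6]=?)
step 2: low=(low[0]=0,low[1]=?,low[2]=?,low[3]=?,low[4]=?,low[5]=1,low[6]=?); scc=(scc[0]=1,scc[1]=?,scc[2]=?,scc[3]=?,scc[4]=?,scc[5]=0,scc[6]=?)
step 3: low=(low[0]=0,low[1]=2,low[2]=?,low[3]=?,low[4]=?,low[5]=1,low[6]=?); scc=(scc[0]=1,scc[1]=2,scc[2]=?,scc[3]=?,scc[4]=?,scc[5]=0,scc[6]=?)
step 4: low=(low[0]=0,low[1]=2,low[2]=3,low[3]=?,low[4]=3,low[5]=1,low[6]=?); scc=(scc[0]=1,scc[1]=2,scc[2]=?,scc[3]=?,scc[4]=?,scc[5]=0,scc[6]=?)
step 5: low=(low[0]=0,low[1]=2,low[2]=3,low[3]=?,low[4]=3,low[5]=1,low[6]=?); scc=(scc[0]=1,scc[1]=2,scc[2]=3,scc[3]=?,scc[4]=3,scc[5]=0,scc[6]=?)
step 6: low=(low[0]=0,low[1]=2,low[2]=3,low[3]=5,low[4]=3,low[5]=1,low[6]=6); scc=(scc[0]=1,scc[1]=2,scc[2]=3,scc[3]=?,scc[4]=3,scc[5]=0,scc[6]=4)
step 7: low=(low[0]=0,low[1]=2,low[2]=3,low[3]=5,low[4]=3,low[5]=1,low[6]=6); scc=(scc[0]=1,scc[1]=2,scc[2]=3,scc[3]=5,scc[4]=3,scc[5]=0,scc[6]=4)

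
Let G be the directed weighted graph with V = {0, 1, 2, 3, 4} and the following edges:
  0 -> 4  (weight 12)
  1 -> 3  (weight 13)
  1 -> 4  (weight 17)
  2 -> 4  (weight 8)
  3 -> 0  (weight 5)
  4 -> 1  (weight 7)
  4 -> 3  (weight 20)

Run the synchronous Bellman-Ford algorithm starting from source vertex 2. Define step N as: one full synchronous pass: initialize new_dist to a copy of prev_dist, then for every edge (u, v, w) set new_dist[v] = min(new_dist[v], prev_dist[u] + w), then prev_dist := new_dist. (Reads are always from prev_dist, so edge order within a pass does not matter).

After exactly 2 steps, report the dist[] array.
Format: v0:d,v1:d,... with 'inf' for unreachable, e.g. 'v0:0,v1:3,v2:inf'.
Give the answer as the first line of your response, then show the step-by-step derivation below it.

v0:inf,v1:15,v2:0,v3:28,v4:8

step 1: dist = v0:inf,v1:inf,v2:0,v3:inf,v4:8
step 2: dist = v0:inf,v1:15,v2:0,v3:28,v4:8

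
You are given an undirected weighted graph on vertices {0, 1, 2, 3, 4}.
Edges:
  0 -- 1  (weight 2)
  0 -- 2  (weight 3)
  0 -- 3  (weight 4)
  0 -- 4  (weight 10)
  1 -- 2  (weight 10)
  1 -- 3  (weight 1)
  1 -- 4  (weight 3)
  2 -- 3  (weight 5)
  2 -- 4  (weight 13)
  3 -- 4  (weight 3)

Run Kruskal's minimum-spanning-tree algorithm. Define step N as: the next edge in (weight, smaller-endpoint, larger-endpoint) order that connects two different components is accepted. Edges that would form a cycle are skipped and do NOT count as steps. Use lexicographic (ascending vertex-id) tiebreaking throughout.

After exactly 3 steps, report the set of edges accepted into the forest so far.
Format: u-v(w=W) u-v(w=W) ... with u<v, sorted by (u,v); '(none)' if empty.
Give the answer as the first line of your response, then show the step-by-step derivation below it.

0-1(w=2) 0-2(w=3) 1-3(w=1)

step 1: add edge 1-3 (w=1); MST = {1-3(w=1)}
step 2: add edge 0-1 (w=2); MST = {0-1(w=2) 1-3(w=1)}
step 3: add edge 0-2 (w=3); MST = {0-1(w=2) 0-2(w=3) 1-3(w=1)}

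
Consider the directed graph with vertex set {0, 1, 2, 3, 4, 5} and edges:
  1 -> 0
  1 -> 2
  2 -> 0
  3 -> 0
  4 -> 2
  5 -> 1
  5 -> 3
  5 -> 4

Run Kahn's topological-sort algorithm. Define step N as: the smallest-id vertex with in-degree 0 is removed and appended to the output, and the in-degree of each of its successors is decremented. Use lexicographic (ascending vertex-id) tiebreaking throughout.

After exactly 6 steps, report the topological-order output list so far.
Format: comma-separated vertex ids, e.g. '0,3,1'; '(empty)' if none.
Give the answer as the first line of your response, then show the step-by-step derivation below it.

5,1,3,4,2,0

step 1: output 5; order=[5]; indeg=(3,0,2,0,0,0)
step 2: output 1; order=[5,1]; indeg=(2,0,1,0,0,0)
step 3: output 3; order=[5,1,3]; indeg=(1,0,1,0,0,0)
step 4: output 4; order=[5,1,3,4]; indeg=(1,0,0,0,0,0)
step 5: output 2; order=[5,1,3,4,2]; indeg=(0,0,0,0,0,0)
step 6: output 0; order=[5,1,3,4,2,0]; indeg=(0,0,0,0,0,0)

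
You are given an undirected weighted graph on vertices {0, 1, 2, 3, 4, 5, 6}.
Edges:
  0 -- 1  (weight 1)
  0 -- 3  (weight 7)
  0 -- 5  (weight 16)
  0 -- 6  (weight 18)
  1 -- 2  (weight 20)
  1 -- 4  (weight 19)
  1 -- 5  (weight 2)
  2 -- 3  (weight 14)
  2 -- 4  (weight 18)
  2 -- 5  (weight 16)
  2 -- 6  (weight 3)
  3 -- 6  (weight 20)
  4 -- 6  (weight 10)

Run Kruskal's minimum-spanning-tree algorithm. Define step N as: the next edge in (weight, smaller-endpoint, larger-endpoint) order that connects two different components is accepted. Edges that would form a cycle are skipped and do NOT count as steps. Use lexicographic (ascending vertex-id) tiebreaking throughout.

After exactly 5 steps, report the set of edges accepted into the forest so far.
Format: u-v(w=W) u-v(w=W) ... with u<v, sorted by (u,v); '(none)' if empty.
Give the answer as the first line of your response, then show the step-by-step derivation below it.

0-1(w=1) 0-3(w=7) 1-5(w=2) 2-6(w=3) 4-6(w=10)

step 1: add edge 0-1 (w=1); MST = {0-1(w=1)}
step 2: add edge 1-5 (w=2); MST = {0-1(w=1) 1-5(w=2)}
step 3: add edge 2-6 (w=3); MST = {0-1(w=1) 1-5(w=2) 2-6(w=3)}
step 4: add edge 0-3 (w=7); MST = {0-1(w=1) 0-3(w=7) 1-5(w=2) 2-6(w=3)}
step 5: add edge 4-6 (w=10); MST = {0-1(w=1) 0-3(w=7) 1-5(w=2) 2-6(w=3) 4-6(w=10)}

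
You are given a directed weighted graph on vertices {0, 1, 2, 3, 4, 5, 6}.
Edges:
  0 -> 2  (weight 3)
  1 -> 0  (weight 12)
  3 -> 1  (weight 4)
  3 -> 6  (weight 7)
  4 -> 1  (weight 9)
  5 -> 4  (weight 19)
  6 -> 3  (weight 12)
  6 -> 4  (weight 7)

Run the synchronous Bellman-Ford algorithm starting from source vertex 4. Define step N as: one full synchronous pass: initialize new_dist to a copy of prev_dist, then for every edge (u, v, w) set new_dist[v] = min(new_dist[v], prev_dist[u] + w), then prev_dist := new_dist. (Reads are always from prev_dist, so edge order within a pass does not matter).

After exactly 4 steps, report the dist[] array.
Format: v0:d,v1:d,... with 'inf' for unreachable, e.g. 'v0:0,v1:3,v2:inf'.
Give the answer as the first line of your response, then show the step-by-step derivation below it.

v0:21,v1:9,v2:24,v3:inf,v4:0,v5:inf,v6:inf

step 1: dist = v0:inf,v1:9,v2:inf,v3:inf,v4:0,v5:inf,v6:inf
step 2: dist = v0:21,v1:9,v2:inf,v3:inf,v4:0,v5:inf,v6:inf
step 3: dist = v0:21,v1:9,v2:24,v3:inf,v4:0,v5:inf,v6:inf
step 4: dist = v0:21,v1:9,v2:24,v3:inf,v4:0,v5:inf,v6:inf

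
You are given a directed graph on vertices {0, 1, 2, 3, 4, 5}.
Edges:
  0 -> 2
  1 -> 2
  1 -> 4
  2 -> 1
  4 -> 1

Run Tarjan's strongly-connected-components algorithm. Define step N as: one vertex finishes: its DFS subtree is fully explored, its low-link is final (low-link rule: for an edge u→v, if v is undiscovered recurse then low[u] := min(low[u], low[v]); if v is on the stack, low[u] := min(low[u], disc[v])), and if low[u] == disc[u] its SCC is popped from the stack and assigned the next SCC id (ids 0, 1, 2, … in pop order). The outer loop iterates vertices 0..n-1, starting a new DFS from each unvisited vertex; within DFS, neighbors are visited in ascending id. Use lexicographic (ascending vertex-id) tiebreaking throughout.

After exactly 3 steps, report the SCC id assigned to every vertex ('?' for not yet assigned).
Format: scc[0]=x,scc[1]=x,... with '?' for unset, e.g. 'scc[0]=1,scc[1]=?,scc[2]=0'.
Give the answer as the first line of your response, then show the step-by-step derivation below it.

scc[0]=?,scc[1]=0,scc[2]=0,scc[3]=?,scc[4]=0,scc[5]=?

step 1: low=(low[0]=0,low[1]=1,low[2]=1,low[3]=?,low[4]=2,low[5]=?); scc=(scc[0]=?,scc[1]=?,scc[2]=?,scc[3]=?,scc[4]=?,scc[5]=?)
step 2: low=(low[0]=0,low[1]=1,low[2]=1,low[3]=?,low[4]=2,low[5]=?); scc=(scc[0]=?,scc[1]=?,scc[2]=?,scc[3]=?,scc[4]=?,scc[5]=?)
step 3: low=(low[0]=0,low[1]=1,low[2]=1,low[3]=?,low[4]=2,low[5]=?); scc=(scc[0]=?,scc[1]=0,scc[2]=0,scc[3]=?,scc[4]=0,scc[5]=?)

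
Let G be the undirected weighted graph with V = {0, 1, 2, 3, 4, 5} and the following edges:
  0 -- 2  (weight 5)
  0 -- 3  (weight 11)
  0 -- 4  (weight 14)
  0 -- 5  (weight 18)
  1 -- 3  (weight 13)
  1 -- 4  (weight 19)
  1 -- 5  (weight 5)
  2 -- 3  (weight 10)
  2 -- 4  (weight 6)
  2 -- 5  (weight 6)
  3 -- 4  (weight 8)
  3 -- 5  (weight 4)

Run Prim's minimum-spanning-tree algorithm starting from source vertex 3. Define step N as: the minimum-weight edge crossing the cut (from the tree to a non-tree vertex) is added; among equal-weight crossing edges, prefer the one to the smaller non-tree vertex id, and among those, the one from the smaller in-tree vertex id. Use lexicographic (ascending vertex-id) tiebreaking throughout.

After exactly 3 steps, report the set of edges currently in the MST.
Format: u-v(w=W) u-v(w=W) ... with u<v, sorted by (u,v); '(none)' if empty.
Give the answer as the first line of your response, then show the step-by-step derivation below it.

1-5(w=5) 2-5(w=6) 3-5(w=4)

step 1: add edge 3-5 (w=4); MST = {3-5(w=4)}
step 2: add edge 1-5 (w=5); MST = {1-5(w=5) 3-5(w=4)}
step 3: add edge 2-5 (w=6); MST = {1-5(w=5) 2-5(w=6) 3-5(w=4)}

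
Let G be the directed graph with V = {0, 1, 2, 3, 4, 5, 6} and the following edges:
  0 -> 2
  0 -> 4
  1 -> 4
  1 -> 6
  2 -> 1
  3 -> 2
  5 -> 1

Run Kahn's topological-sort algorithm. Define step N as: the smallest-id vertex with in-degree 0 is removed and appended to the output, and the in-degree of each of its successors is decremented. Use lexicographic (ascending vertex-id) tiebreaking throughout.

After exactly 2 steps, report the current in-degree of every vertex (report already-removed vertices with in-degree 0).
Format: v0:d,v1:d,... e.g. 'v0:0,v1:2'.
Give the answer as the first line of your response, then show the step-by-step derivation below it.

v0:0,v1:2,v2:0,v3:0,v4:1,v5:0,v6:1

step 1: output 0; order=[0]; indeg=(0,2,1,0,1,0,1)
step 2: output 3; order=[0,3]; indeg=(0,2,0,0,1,0,1)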